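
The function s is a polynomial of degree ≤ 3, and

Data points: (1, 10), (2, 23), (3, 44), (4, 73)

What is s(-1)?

First differences: 13, 21, 29. Second differences: 8, 8.
Level-2 differences are constant, so s has degree 2.
Fitting a degree-2 polynomial gives s(n) = 4n² + n + 5.
Then s(-1) = 8.

8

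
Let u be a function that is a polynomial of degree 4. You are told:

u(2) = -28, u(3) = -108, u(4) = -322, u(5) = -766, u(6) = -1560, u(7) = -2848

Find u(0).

-6

First differences: -80, -214, -444, -794, -1288. Second differences: -134, -230, -350, -494. Third differences: -96, -120, -144. Fourth differences: -24, -24.
Level-4 differences are constant, so u has degree 4.
Fitting a degree-4 polynomial gives u(n) = -n^4 - 2n³ + 6n² - 7n - 6.
Then u(0) = -6.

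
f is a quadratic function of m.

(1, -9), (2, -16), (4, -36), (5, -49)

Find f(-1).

Write f(m) = am² + bm + c; the 4 given values yield a linear system in the 3 coefficients.
Solving, f(m) = -m² - 4m - 4.
Then f(-1) = -1.

-1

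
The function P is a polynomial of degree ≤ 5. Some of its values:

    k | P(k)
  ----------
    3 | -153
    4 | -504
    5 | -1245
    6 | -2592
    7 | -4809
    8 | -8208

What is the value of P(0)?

0

First differences: -351, -741, -1347, -2217, -3399. Second differences: -390, -606, -870, -1182. Third differences: -216, -264, -312. Fourth differences: -48, -48.
Level-4 differences are constant, so P has degree 4.
Fitting a degree-4 polynomial gives P(k) = -2k^4 - k² + 6k.
Then P(0) = 0.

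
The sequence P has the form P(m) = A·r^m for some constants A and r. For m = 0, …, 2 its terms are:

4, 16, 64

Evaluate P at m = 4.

1024

Consecutive ratio: 16/4 = 4, and 64/16 = 4, so r = 4.
Then A·4^0 = 4 gives A = 4, and P(m) = 4·4^m.
P(4) = 4·4^4 = 1024.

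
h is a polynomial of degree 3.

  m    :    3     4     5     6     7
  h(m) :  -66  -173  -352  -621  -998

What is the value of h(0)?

3

First differences: -107, -179, -269, -377. Second differences: -72, -90, -108. Third differences: -18, -18.
Level-3 differences are constant, so h has degree 3.
Fitting a degree-3 polynomial gives h(m) = -3m³ + 4m + 3.
Then h(0) = 3.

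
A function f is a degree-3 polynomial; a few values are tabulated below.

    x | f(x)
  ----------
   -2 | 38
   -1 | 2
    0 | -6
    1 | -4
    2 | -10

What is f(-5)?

494

First differences: -36, -8, 2, -6. Second differences: 28, 10, -8. Third differences: -18, -18.
Level-3 differences are constant, so f has degree 3.
Fitting a degree-3 polynomial gives f(x) = -3x³ + 5x² - 6.
Then f(-5) = 494.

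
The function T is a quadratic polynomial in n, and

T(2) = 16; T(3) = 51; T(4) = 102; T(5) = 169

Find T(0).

-6

First differences: 35, 51, 67. Second differences: 16, 16.
Level-2 differences are constant, so T has degree 2.
Fitting a degree-2 polynomial gives T(n) = 8n² - 5n - 6.
Then T(0) = -6.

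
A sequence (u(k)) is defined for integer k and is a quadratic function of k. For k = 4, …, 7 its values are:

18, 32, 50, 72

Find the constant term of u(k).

First differences: 14, 18, 22. Second differences: 4, 4.
Level-2 differences are constant, so u has degree 2.
Fitting a degree-2 polynomial gives u(k) = 2k² - 4k + 2.
The constant term is u(0) = 2.

2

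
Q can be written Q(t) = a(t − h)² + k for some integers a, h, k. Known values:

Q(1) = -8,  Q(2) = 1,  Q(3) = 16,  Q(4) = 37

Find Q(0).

First differences 9, 15, 21; second difference 6 = 2a, so a = 3.
Expanding, the t-coefficient is −2ah = -6h; matching it to the data gives h = 0, and then k = -11.
So Q(t) = 3(t + 0)² − 11.
Q(0) = 3·0² − 11 = -11.

-11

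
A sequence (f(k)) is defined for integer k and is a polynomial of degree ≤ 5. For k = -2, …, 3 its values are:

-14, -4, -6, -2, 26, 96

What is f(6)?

738

First differences: 10, -2, 4, 28, 70. Second differences: -12, 6, 24, 42. Third differences: 18, 18, 18.
Level-3 differences are constant, so f has degree 3.
Fitting a degree-3 polynomial gives f(k) = 3k³ + 3k² - 2k - 6.
Then f(6) = 738.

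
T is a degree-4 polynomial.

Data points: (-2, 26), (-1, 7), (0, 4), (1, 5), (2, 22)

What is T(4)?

Write T(t) = at^4 + bt³ + ct² + dt + e; the 5 given values yield a linear system in the 5 coefficients.
Solving, T(t) = t^4 + t² - t + 4.
Then T(4) = 272.

272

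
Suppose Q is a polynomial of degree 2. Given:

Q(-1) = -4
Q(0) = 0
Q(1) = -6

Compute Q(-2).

-18

Write Q(k) = ak² + bk + c; the 3 given values yield a linear system in the 3 coefficients.
Solving, Q(k) = -5k² - k.
Then Q(-2) = -18.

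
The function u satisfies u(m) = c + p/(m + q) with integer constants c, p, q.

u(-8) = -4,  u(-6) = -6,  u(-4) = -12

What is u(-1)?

24

(u(m) − c)(m + q) = p for each data point; the three points give a linear system in c and q, then p follows.
Solving: c = 0, q = 2, p = 24, so u(m) = 24/(m + 2).
Then u(-1) = 0 + 24/1 = 24.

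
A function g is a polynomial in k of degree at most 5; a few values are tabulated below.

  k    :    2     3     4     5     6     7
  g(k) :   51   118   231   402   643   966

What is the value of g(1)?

18

Write g(k) = ak^5 + bk^4 + ck³ + dk² + ek + p; the 6 given values yield a linear system in the 6 coefficients.
Solving, the top 2 coefficients vanish, and g(k) = 2k³ + 5k² + 4k + 7.
Then g(1) = 18.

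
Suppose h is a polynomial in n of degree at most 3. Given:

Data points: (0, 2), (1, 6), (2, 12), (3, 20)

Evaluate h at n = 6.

56

First differences: 4, 6, 8. Second differences: 2, 2.
Level-2 differences are constant, so h has degree 2.
Fitting a degree-2 polynomial gives h(n) = n² + 3n + 2.
Then h(6) = 56.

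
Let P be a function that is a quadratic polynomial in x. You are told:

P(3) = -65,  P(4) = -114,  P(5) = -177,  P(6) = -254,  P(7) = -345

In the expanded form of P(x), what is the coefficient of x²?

-7

First differences: -49, -63, -77, -91. Second differences: -14, -14, -14.
Level-2 differences are constant, so P has degree 2.
Fitting a degree-2 polynomial gives P(x) = -7x² - 2.
The coefficient of x² is -7.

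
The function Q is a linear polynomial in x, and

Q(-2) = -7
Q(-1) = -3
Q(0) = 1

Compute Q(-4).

First differences: 4, 4.
Level-1 differences are constant, so Q has degree 1.
Fitting a degree-1 polynomial gives Q(x) = 4x + 1.
Then Q(-4) = -15.

-15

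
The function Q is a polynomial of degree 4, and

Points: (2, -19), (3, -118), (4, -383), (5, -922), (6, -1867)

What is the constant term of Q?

Write Q(x) = ax^4 + bx³ + cx² + dx + e; the 5 given values yield a linear system in the 5 coefficients.
Solving, Q(x) = -x^4 - 4x³ + 8x² + 2x - 7.
The constant term is Q(0) = -7.

-7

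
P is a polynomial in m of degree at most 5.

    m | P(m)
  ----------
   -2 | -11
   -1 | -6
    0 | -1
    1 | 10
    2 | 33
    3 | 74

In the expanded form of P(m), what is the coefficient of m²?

3

First differences: 5, 5, 11, 23, 41. Second differences: 0, 6, 12, 18. Third differences: 6, 6, 6.
Level-3 differences are constant, so P has degree 3.
Fitting a degree-3 polynomial gives P(m) = m³ + 3m² + 7m - 1.
The coefficient of m² is 3.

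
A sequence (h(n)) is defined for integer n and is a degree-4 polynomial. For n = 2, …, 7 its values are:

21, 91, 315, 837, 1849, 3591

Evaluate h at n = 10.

Write h(n) = an^4 + bn³ + cn² + dn + e; the 6 given values yield a linear system in the 5 coefficients.
Solving, h(n) = 2n^4 - 4n³ + 3n² + n + 7.
Then h(10) = 16317.

16317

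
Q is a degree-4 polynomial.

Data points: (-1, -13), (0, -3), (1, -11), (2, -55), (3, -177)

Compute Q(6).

-1791

Write Q(n) = an^4 + bn³ + cn² + dn + e; the 5 given values yield a linear system in the 5 coefficients.
Solving, Q(n) = -n^4 - n³ - 8n² + 2n - 3.
Then Q(6) = -1791.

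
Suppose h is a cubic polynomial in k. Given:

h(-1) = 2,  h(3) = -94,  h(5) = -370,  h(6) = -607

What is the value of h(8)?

Write h(k) = ak³ + bk² + ck + d; the 4 given values yield a linear system in the 4 coefficients.
Solving, h(k) = -2k³ - 5k² + 5.
Then h(8) = -1339.

-1339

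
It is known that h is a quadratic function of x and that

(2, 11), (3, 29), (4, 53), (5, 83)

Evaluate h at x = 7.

161

First differences: 18, 24, 30. Second differences: 6, 6.
Level-2 differences are constant, so h has degree 2.
Fitting a degree-2 polynomial gives h(x) = 3x² + 3x - 7.
Then h(7) = 161.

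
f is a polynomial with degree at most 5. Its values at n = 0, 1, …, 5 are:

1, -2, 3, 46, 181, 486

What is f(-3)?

118

First differences: -3, 5, 43, 135, 305. Second differences: 8, 38, 92, 170. Third differences: 30, 54, 78. Fourth differences: 24, 24.
Level-4 differences are constant, so f has degree 4.
Fitting a degree-4 polynomial gives f(n) = n^4 - n³ - 3n + 1.
Then f(-3) = 118.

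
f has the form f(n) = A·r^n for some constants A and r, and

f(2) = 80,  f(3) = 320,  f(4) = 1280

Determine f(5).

5120

Consecutive ratio: 320/80 = 4, and 1280/320 = 4, so r = 4.
Then A·4^2 = 80 gives A = 5, and f(n) = 5·4^n.
f(5) = 5·4^5 = 5120.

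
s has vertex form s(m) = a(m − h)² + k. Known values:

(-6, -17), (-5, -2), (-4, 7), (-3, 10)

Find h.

First differences 15, 9, 3; second difference -6 = 2a, so a = -3.
Expanding, the m-coefficient is −2ah = 6h; matching it to the data gives h = -3, and then k = 10.
So s(m) = -3(m + 3)² + 10.
Hence h = -3.

-3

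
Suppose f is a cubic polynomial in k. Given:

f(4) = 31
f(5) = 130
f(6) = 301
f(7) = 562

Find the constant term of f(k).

-5

Write f(k) = ak³ + bk² + ck + d; the 4 given values yield a linear system in the 4 coefficients.
Solving, f(k) = 3k³ - 9k² - 3k - 5.
The constant term is f(0) = -5.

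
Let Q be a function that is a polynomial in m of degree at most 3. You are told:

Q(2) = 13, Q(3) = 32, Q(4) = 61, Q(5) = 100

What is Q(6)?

First differences: 19, 29, 39. Second differences: 10, 10.
Level-2 differences are constant, so Q has degree 2.
Extending the table by one column gives the next first difference 49, so Q(6) = 100 + 49 = 149.

149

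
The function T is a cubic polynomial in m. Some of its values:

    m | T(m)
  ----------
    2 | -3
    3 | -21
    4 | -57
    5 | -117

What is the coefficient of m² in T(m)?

Write T(m) = am³ + bm² + cm + d; the 4 given values yield a linear system in the 4 coefficients.
Solving, T(m) = -m³ + m + 3.
The coefficient of m² is 0.

0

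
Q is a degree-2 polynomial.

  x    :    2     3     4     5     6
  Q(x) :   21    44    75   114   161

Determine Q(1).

First differences: 23, 31, 39, 47. Second differences: 8, 8, 8.
Level-2 differences are constant, so Q has degree 2.
Fitting a degree-2 polynomial gives Q(x) = 4x² + 3x - 1.
Then Q(1) = 6.

6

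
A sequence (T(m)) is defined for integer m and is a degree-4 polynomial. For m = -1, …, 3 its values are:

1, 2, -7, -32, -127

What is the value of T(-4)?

-722

Write T(m) = am^4 + bm³ + cm² + dm + e; the 5 given values yield a linear system in the 5 coefficients.
Solving, T(m) = -2m^4 + 3m³ - 3m² - 7m + 2.
Then T(-4) = -722.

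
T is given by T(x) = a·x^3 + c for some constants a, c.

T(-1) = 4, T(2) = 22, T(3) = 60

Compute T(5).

256

From T(-1) = 4 and T(2) = 22: -1a + c = 4 and 8a + c = 22.
Subtracting: 9a = 18, so a = 2; then c = 4 − 2·(-1) = 6.
So T(x) = 2x³ + 6, and T(5) = 256.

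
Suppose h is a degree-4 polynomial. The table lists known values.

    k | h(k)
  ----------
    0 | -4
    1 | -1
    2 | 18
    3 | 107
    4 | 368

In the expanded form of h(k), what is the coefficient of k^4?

2

Write h(k) = ak^4 + bk³ + ck² + dk + e; the 5 given values yield a linear system in the 5 coefficients.
Solving, h(k) = 2k^4 - 3k³ + 3k² + k - 4.
The coefficient of k^4 is 2.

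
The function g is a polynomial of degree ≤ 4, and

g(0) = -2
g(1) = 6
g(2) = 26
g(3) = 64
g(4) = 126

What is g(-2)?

First differences: 8, 20, 38, 62. Second differences: 12, 18, 24. Third differences: 6, 6.
Level-3 differences are constant, so g has degree 3.
Fitting a degree-3 polynomial gives g(t) = t³ + 3t² + 4t - 2.
Then g(-2) = -6.

-6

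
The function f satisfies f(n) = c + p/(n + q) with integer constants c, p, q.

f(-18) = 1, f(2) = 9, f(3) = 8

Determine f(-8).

(f(n) − c)(n + q) = p for each data point; the three points give a linear system in c and q, then p follows.
Solving: c = 3, q = 3, p = 30, so f(n) = 3 + 30/(n + 3).
Then f(-8) = 3 + 30/(-5) = -3.

-3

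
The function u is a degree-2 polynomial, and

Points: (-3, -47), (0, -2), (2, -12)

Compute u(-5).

Write u(x) = ax² + bx + c; the 3 given values yield a linear system in the 3 coefficients.
Solving, u(x) = -4x² + 3x - 2.
Then u(-5) = -117.

-117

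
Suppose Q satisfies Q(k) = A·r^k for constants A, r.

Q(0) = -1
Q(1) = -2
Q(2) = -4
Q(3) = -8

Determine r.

Consecutive ratio: -2/(-1) = 2, and -4/(-2) = 2, so r = 2.
Then A·2^0 = -1 gives A = -1, and Q(k) = -1·2^k.

2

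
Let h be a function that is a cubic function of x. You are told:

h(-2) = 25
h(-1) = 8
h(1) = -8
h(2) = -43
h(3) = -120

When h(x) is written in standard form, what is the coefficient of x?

Write h(x) = ax³ + bx² + cx + d; the 5 given values yield a linear system in the 4 coefficients.
Solving, h(x) = -3x³ - 3x² - 5x + 3.
The coefficient of x is -5.

-5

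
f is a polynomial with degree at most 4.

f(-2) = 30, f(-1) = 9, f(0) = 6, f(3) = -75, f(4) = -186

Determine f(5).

-369

Write f(m) = am^4 + bm³ + cm² + dm + e; the 5 given values yield a linear system in the 5 coefficients.
Solving, the leading coefficient vanishes, and f(m) = -3m³ + 6.
Then f(5) = -369.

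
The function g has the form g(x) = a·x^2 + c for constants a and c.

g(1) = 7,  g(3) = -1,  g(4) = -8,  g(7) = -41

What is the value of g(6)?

From g(1) = 7 and g(3) = -1: 1a + c = 7 and 9a + c = -1.
Subtracting: 8a = -8, so a = -1; then c = 7 − (-1)·1 = 8.
So g(x) = -1x² + 8, and g(6) = -28.

-28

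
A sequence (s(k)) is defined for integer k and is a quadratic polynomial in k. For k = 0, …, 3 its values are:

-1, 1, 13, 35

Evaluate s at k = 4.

Write s(k) = ak² + bk + c; the 4 given values yield a linear system in the 3 coefficients.
Solving, s(k) = 5k² - 3k - 1.
Then s(4) = 67.

67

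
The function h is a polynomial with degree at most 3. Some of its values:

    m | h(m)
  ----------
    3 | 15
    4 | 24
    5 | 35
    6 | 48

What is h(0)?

First differences: 9, 11, 13. Second differences: 2, 2.
Level-2 differences are constant, so h has degree 2.
Fitting a degree-2 polynomial gives h(m) = m² + 2m.
Then h(0) = 0.

0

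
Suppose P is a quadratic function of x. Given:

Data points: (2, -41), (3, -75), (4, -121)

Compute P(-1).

Write P(x) = ax² + bx + c; the 3 given values yield a linear system in the 3 coefficients.
Solving, P(x) = -6x² - 4x - 9.
Then P(-1) = -11.

-11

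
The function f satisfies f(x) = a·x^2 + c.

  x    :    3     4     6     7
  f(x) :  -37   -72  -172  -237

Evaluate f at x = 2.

From f(3) = -37 and f(4) = -72: 9a + c = -37 and 16a + c = -72.
Subtracting: 7a = -35, so a = -5; then c = -37 − (-5)·9 = 8.
So f(x) = -5x² + 8, and f(2) = -12.

-12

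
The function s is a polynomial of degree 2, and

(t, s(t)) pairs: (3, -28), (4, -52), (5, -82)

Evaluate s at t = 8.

-208

Write s(t) = at² + bt + c; the 3 given values yield a linear system in the 3 coefficients.
Solving, s(t) = -3t² - 3t + 8.
Then s(8) = -208.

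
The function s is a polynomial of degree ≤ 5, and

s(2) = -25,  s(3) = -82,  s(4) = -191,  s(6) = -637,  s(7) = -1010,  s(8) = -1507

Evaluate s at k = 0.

Write s(k) = ak^5 + bk^4 + ck³ + dk² + ek + p; the 6 given values yield a linear system in the 6 coefficients.
Solving, the top 2 coefficients vanish, and s(k) = -3k³ + k² - 5k + 5.
Then s(0) = 5.

5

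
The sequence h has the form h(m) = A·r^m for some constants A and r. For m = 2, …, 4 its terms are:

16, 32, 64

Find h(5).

Consecutive ratio: 32/16 = 2, and 64/32 = 2, so r = 2.
Then A·2^2 = 16 gives A = 4, and h(m) = 4·2^m.
h(5) = 4·2^5 = 128.

128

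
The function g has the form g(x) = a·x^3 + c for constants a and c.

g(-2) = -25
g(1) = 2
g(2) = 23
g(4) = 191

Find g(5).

374

From g(-2) = -25 and g(1) = 2: -8a + c = -25 and 1a + c = 2.
Subtracting: 9a = 27, so a = 3; then c = -25 − 3·(-8) = -1.
So g(x) = 3x³ − 1, and g(5) = 374.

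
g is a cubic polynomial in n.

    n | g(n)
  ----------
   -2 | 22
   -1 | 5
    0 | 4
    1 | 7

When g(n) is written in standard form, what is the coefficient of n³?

-2

Write g(n) = an³ + bn² + cn + d; the 4 given values yield a linear system in the 4 coefficients.
Solving, g(n) = -2n³ + 2n² + 3n + 4.
The coefficient of n³ is -2.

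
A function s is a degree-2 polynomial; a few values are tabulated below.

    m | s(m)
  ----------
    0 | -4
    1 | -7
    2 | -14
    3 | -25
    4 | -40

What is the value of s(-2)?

Write s(m) = am² + bm + c; the 5 given values yield a linear system in the 3 coefficients.
Solving, s(m) = -2m² - m - 4.
Then s(-2) = -10.

-10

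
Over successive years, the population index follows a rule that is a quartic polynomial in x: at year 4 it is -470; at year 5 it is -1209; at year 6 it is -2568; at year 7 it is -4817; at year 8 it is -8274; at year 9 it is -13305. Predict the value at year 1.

7

Write the value at x as h(x).
Write h(x) = ax^4 + bx³ + cx² + dx + e; the 6 given values yield a linear system in the 5 coefficients.
Solving, h(x) = -2x^4 - x³ + 7x² - 3x + 6.
Then h(1) = 7.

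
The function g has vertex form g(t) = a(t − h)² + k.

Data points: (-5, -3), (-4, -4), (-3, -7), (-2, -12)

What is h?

First differences -1, -3, -5; second difference -2 = 2a, so a = -1.
Expanding, the t-coefficient is −2ah = 2h; matching it to the data gives h = -5, and then k = -3.
So g(t) = -1(t + 5)² − 3.
Hence h = -5.

-5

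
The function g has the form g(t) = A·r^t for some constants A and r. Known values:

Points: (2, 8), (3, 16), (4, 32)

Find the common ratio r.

2

Consecutive ratio: 16/8 = 2, and 32/16 = 2, so r = 2.
Then A·2^2 = 8 gives A = 2, and g(t) = 2·2^t.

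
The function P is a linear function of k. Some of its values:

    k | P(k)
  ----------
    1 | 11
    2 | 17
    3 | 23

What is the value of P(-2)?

First differences: 6, 6.
Level-1 differences are constant, so P has degree 1.
Fitting a degree-1 polynomial gives P(k) = 6k + 5.
Then P(-2) = -7.

-7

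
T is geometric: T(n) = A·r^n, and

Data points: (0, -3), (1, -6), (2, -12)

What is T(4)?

Consecutive ratio: -6/(-3) = 2, and -12/(-6) = 2, so r = 2.
Then A·2^0 = -3 gives A = -3, and T(n) = -3·2^n.
T(4) = -3·2^4 = -48.

-48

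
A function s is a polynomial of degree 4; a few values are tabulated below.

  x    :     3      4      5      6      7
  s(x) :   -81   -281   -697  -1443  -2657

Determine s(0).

3

Write s(x) = ax^4 + bx³ + cx² + dx + e; the 5 given values yield a linear system in the 5 coefficients.
Solving, s(x) = -x^4 - x³ + x² + 5x + 3.
Then s(0) = 3.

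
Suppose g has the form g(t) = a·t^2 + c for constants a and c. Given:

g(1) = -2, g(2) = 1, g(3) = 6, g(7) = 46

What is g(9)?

From g(1) = -2 and g(2) = 1: 1a + c = -2 and 4a + c = 1.
Subtracting: 3a = 3, so a = 1; then c = -2 − 1·1 = -3.
So g(t) = 1t² − 3, and g(9) = 78.

78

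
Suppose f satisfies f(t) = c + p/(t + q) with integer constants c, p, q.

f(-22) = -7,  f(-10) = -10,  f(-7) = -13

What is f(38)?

-4

(f(t) − c)(t + q) = p for each data point; the three points give a linear system in c and q, then p follows.
Solving: c = -5, q = 2, p = 40, so f(t) = -5 + 40/(t + 2).
Then f(38) = -5 + 40/40 = -4.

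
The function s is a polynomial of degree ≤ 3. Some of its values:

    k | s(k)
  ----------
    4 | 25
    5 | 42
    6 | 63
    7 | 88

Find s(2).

First differences: 17, 21, 25. Second differences: 4, 4.
Level-2 differences are constant, so s has degree 2.
Fitting a degree-2 polynomial gives s(k) = 2k² - k - 3.
Then s(2) = 3.

3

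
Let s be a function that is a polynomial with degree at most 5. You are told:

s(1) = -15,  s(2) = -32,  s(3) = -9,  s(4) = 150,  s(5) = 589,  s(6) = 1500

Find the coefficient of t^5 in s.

First differences: -17, 23, 159, 439, 911. Second differences: 40, 136, 280, 472. Third differences: 96, 144, 192. Fourth differences: 48, 48.
Level-4 differences are constant, so s has degree 4.
Fitting a degree-4 polynomial gives s(t) = 2t^4 - 4t³ - 6t² - t - 6.
The coefficient of t^5 is 0.

0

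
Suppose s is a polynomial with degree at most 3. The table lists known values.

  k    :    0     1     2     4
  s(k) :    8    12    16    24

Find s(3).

20

Write s(k) = ak³ + bk² + ck + d; the 4 given values yield a linear system in the 4 coefficients.
Solving, the top 2 coefficients vanish, and s(k) = 4k + 8.
Then s(3) = 20.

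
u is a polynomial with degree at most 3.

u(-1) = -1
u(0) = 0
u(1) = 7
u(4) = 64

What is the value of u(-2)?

4

Write u(k) = ak³ + bk² + ck + d; the 4 given values yield a linear system in the 4 coefficients.
Solving, the leading coefficient vanishes, and u(k) = 3k² + 4k.
Then u(-2) = 4.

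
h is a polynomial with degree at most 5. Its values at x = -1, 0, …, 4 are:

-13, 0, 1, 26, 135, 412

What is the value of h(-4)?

-124

First differences: 13, 1, 25, 109, 277. Second differences: -12, 24, 84, 168. Third differences: 36, 60, 84. Fourth differences: 24, 24.
Level-4 differences are constant, so h has degree 4.
Fitting a degree-4 polynomial gives h(x) = x^4 + 4x³ - 7x² + 3x.
Then h(-4) = -124.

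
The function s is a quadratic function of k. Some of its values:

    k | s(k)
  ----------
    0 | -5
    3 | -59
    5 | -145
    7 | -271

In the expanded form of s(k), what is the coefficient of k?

-3

Write s(k) = ak² + bk + c; the 4 given values yield a linear system in the 3 coefficients.
Solving, s(k) = -5k² - 3k - 5.
The coefficient of k is -3.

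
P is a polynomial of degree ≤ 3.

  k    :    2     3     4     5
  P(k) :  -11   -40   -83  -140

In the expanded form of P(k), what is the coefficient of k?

6

First differences: -29, -43, -57. Second differences: -14, -14.
Level-2 differences are constant, so P has degree 2.
Fitting a degree-2 polynomial gives P(k) = -7k² + 6k + 5.
The coefficient of k is 6.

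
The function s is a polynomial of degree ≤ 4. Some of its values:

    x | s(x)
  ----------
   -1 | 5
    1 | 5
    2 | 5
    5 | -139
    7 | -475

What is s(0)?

1

Write s(x) = ax^4 + bx³ + cx² + dx + e; the 5 given values yield a linear system in the 5 coefficients.
Solving, the leading coefficient vanishes, and s(x) = -2x³ + 4x² + 2x + 1.
The constant term is s(0) = 1.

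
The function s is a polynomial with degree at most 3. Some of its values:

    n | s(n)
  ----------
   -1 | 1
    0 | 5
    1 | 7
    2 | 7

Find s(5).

First differences: 4, 2, 0. Second differences: -2, -2.
Level-2 differences are constant, so s has degree 2.
Fitting a degree-2 polynomial gives s(n) = -n² + 3n + 5.
Then s(5) = -5.

-5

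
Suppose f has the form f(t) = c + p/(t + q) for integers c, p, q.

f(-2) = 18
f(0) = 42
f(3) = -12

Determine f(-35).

7

(f(t) − c)(t + q) = p for each data point; the three points give a linear system in c and q, then p follows.
Solving: c = 6, q = -1, p = -36, so f(t) = 6 − 36/(t − 1).
Then f(-35) = 6 − 36/(-36) = 7.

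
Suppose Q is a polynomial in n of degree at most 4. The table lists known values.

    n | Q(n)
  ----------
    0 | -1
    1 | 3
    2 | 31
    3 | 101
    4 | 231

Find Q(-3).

First differences: 4, 28, 70, 130. Second differences: 24, 42, 60. Third differences: 18, 18.
Level-3 differences are constant, so Q has degree 3.
Fitting a degree-3 polynomial gives Q(n) = 3n³ + 3n² - 2n - 1.
Then Q(-3) = -49.

-49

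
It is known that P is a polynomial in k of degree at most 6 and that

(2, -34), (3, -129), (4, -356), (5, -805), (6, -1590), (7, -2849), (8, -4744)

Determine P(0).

0

First differences: -95, -227, -449, -785, -1259, -1895. Second differences: -132, -222, -336, -474, -636. Third differences: -90, -114, -138, -162. Fourth differences: -24, -24, -24.
Level-4 differences are constant, so P has degree 4.
Fitting a degree-4 polynomial gives P(k) = -k^4 - k³ - 2k² - k.
Then P(0) = 0.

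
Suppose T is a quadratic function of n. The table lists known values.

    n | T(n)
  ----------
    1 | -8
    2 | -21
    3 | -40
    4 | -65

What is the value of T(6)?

First differences: -13, -19, -25. Second differences: -6, -6.
Level-2 differences are constant, so T has degree 2.
Fitting a degree-2 polynomial gives T(n) = -3n² - 4n - 1.
Then T(6) = -133.

-133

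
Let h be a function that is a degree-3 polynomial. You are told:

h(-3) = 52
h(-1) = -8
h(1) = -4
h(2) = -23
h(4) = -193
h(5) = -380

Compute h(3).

Write h(x) = ax³ + bx² + cx + d; the 6 given values yield a linear system in the 4 coefficients.
Solving, h(x) = -3x³ - x² + 5x - 5.
Then h(3) = -80.

-80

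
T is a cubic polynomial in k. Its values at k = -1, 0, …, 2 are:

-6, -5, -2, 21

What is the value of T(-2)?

Write T(k) = ak³ + bk² + ck + d; the 4 given values yield a linear system in the 4 coefficients.
Solving, T(k) = 3k³ + k² - k - 5.
Then T(-2) = -23.

-23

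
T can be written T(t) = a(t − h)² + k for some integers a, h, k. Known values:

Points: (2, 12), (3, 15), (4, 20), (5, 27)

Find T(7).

First differences 3, 5, 7; second difference 2 = 2a, so a = 1.
Expanding, the t-coefficient is −2ah = -2h; matching it to the data gives h = 1, and then k = 11.
So T(t) = 1(t − 1)² + 11.
T(7) = 1·6² + 11 = 47.

47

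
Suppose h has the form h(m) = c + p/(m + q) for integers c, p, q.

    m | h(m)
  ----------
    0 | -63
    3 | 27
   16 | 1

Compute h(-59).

(h(m) − c)(m + q) = p for each data point; the three points give a linear system in c and q, then p follows.
Solving: c = -3, q = -1, p = 60, so h(m) = -3 + 60/(m − 1).
Then h(-59) = -3 + 60/(-60) = -4.

-4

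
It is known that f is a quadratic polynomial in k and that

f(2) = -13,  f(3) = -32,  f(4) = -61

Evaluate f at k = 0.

-5

Write f(k) = ak² + bk + c; the 3 given values yield a linear system in the 3 coefficients.
Solving, f(k) = -5k² + 6k - 5.
Then f(0) = -5.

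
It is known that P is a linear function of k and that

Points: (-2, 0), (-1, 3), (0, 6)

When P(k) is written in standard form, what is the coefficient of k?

Write P(k) = ak + b; the 3 given values yield a linear system in the 2 coefficients.
Solving, P(k) = 3k + 6.
The coefficient of k is 3.

3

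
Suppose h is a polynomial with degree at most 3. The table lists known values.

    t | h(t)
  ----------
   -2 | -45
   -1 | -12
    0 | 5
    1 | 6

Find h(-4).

-159

First differences: 33, 17, 1. Second differences: -16, -16.
Level-2 differences are constant, so h has degree 2.
Fitting a degree-2 polynomial gives h(t) = -8t² + 9t + 5.
Then h(-4) = -159.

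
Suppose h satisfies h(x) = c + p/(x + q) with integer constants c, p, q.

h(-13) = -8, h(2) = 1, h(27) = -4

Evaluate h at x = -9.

-10

(h(x) − c)(x + q) = p for each data point; the three points give a linear system in c and q, then p follows.
Solving: c = -5, q = 3, p = 30, so h(x) = -5 + 30/(x + 3).
Then h(-9) = -5 + 30/(-6) = -10.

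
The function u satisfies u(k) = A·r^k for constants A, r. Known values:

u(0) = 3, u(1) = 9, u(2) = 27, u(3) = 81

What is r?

3

Consecutive ratio: 9/3 = 3, and 27/9 = 3, so r = 3.
Then A·3^0 = 3 gives A = 3, and u(k) = 3·3^k.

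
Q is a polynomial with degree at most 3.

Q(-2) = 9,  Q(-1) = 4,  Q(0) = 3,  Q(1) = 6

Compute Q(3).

24

Write Q(m) = am³ + bm² + cm + d; the 4 given values yield a linear system in the 4 coefficients.
Solving, the leading coefficient vanishes, and Q(m) = 2m² + m + 3.
Then Q(3) = 24.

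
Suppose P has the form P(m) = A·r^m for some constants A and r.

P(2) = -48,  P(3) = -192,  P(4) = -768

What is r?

4

Consecutive ratio: -192/(-48) = 4, and -768/(-192) = 4, so r = 4.
Then A·4^2 = -48 gives A = -3, and P(m) = -3·4^m.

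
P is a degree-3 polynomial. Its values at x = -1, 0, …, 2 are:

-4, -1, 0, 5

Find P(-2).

Write P(x) = ax³ + bx² + cx + d; the 4 given values yield a linear system in the 4 coefficients.
Solving, P(x) = x³ - x² + x - 1.
Then P(-2) = -15.

-15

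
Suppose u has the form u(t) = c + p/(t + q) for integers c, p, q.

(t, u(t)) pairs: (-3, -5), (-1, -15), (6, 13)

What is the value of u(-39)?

(u(t) − c)(t + q) = p for each data point; the three points give a linear system in c and q, then p follows.
Solving: c = 5, q = -1, p = 40, so u(t) = 5 + 40/(t − 1).
Then u(-39) = 5 + 40/(-40) = 4.

4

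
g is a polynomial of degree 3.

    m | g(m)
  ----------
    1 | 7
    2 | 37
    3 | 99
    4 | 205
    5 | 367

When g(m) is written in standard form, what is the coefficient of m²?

4

First differences: 30, 62, 106, 162. Second differences: 32, 44, 56. Third differences: 12, 12.
Level-3 differences are constant, so g has degree 3.
Fitting a degree-3 polynomial gives g(m) = 2m³ + 4m² + 4m - 3.
The coefficient of m² is 4.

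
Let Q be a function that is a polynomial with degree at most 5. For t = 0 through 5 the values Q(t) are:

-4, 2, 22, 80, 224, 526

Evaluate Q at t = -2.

Write Q(t) = at^5 + bt^4 + ct³ + dt² + et + p; the 6 given values yield a linear system in the 6 coefficients.
Solving, the leading coefficient vanishes, and Q(t) = t^4 - 2t³ + 6t² + t - 4.
Then Q(-2) = 50.

50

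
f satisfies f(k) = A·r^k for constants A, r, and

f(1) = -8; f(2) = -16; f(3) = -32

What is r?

Consecutive ratio: -16/(-8) = 2, and -32/(-16) = 2, so r = 2.
Then A·2^1 = -8 gives A = -4, and f(k) = -4·2^k.

2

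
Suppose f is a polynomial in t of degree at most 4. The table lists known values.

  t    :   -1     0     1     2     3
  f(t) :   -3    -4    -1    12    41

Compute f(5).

First differences: -1, 3, 13, 29. Second differences: 4, 10, 16. Third differences: 6, 6.
Level-3 differences are constant, so f has degree 3.
Fitting a degree-3 polynomial gives f(t) = t³ + 2t² - 4.
Then f(5) = 171.

171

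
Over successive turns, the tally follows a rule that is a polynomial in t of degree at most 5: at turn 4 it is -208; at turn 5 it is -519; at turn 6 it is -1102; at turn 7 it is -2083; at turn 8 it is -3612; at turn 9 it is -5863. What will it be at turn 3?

-67

Write the value at t as u(t).
Write u(t) = at^5 + bt^4 + ct³ + dt² + et + p; the 6 given values yield a linear system in the 6 coefficients.
Solving, the leading coefficient vanishes, and u(t) = -t^4 + t³ - 3t - 4.
Then u(3) = -67.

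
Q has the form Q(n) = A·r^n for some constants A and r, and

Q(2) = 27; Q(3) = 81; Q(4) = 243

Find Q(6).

Consecutive ratio: 81/27 = 3, and 243/81 = 3, so r = 3.
Then A·3^2 = 27 gives A = 3, and Q(n) = 3·3^n.
Q(6) = 3·3^6 = 2187.

2187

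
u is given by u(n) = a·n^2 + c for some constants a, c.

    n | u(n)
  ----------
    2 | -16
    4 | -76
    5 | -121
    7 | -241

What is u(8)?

-316

From u(2) = -16 and u(4) = -76: 4a + c = -16 and 16a + c = -76.
Subtracting: 12a = -60, so a = -5; then c = -16 − (-5)·4 = 4.
So u(n) = -5n² + 4, and u(8) = -316.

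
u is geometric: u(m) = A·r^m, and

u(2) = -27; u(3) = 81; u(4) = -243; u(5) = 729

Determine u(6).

Consecutive ratio: 81/(-27) = -3, and -243/81 = -3, so r = -3.
Then A·(-3)^2 = -27 gives A = -3, and u(m) = -3·(-3)^m.
u(6) = -3·(-3)^6 = -2187.

-2187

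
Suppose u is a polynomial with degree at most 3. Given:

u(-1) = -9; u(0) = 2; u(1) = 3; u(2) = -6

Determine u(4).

First differences: 11, 1, -9. Second differences: -10, -10.
Level-2 differences are constant, so u has degree 2.
Fitting a degree-2 polynomial gives u(k) = -5k² + 6k + 2.
Then u(4) = -54.

-54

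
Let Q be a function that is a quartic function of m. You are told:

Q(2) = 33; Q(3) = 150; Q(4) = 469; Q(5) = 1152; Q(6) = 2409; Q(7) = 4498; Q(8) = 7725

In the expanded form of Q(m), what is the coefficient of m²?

0

Write Q(m) = am^4 + bm³ + cm² + dm + e; the 7 given values yield a linear system in the 5 coefficients.
Solving, Q(m) = 2m^4 - m³ + 6m - 3.
The coefficient of m² is 0.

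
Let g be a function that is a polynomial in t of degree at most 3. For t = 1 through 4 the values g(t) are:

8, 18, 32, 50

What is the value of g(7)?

First differences: 10, 14, 18. Second differences: 4, 4.
Level-2 differences are constant, so g has degree 2.
Fitting a degree-2 polynomial gives g(t) = 2t² + 4t + 2.
Then g(7) = 128.

128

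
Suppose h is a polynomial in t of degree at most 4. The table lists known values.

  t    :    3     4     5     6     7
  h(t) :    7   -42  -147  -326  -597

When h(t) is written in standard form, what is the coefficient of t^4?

0

First differences: -49, -105, -179, -271. Second differences: -56, -74, -92. Third differences: -18, -18.
Level-3 differences are constant, so h has degree 3.
Fitting a degree-3 polynomial gives h(t) = -3t³ + 8t² + 6t - 2.
The coefficient of t^4 is 0.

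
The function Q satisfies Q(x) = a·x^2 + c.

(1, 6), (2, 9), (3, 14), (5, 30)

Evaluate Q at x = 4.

21

From Q(1) = 6 and Q(2) = 9: 1a + c = 6 and 4a + c = 9.
Subtracting: 3a = 3, so a = 1; then c = 6 − 1·1 = 5.
So Q(x) = 1x² + 5, and Q(4) = 21.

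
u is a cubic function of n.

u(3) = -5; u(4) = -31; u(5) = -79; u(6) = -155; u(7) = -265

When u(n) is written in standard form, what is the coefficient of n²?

Write u(n) = an³ + bn² + cn + d; the 5 given values yield a linear system in the 4 coefficients.
Solving, u(n) = -n³ + n² + 4n + 1.
The coefficient of n² is 1.

1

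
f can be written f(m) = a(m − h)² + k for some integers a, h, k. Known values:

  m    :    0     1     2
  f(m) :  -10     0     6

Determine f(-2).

First differences 10, 6; second difference -4 = 2a, so a = -2.
Expanding, the m-coefficient is −2ah = 4h; matching it to the data gives h = 3, and then k = 8.
So f(m) = -2(m − 3)² + 8.
f(-2) = -2·(-5)² + 8 = -42.

-42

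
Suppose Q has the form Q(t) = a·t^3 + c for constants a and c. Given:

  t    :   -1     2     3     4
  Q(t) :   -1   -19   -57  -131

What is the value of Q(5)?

From Q(-1) = -1 and Q(2) = -19: -1a + c = -1 and 8a + c = -19.
Subtracting: 9a = -18, so a = -2; then c = -1 − (-2)·(-1) = -3.
So Q(t) = -2t³ − 3, and Q(5) = -253.

-253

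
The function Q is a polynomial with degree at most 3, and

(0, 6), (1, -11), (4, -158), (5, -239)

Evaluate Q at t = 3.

Write Q(t) = at³ + bt² + ct + d; the 4 given values yield a linear system in the 4 coefficients.
Solving, the leading coefficient vanishes, and Q(t) = -8t² - 9t + 6.
Then Q(3) = -93.

-93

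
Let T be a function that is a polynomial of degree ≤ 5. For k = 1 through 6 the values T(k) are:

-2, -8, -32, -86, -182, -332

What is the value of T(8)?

First differences: -6, -24, -54, -96, -150. Second differences: -18, -30, -42, -54. Third differences: -12, -12, -12.
Level-3 differences are constant, so T has degree 3.
Fitting a degree-3 polynomial gives T(k) = -2k³ + 3k² - k - 2.
Then T(8) = -842.

-842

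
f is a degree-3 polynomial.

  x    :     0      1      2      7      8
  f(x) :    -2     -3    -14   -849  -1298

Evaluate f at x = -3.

121

Write f(x) = ax³ + bx² + cx + d; the 5 given values yield a linear system in the 4 coefficients.
Solving, f(x) = -3x³ + 4x² - 2x - 2.
Then f(-3) = 121.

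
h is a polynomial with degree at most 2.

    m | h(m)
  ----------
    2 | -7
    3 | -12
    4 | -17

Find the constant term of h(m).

3

First differences: -5, -5.
Level-1 differences are constant, so h has degree 1.
Fitting a degree-1 polynomial gives h(m) = -5m + 3.
The constant term is h(0) = 3.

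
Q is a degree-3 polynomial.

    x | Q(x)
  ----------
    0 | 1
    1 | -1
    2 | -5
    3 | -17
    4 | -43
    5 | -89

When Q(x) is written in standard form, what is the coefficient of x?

First differences: -2, -4, -12, -26, -46. Second differences: -2, -8, -14, -20. Third differences: -6, -6, -6.
Level-3 differences are constant, so Q has degree 3.
Fitting a degree-3 polynomial gives Q(x) = -x³ + 2x² - 3x + 1.
The coefficient of x is -3.

-3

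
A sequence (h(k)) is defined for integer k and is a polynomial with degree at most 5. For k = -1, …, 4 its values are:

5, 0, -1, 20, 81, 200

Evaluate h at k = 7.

First differences: -5, -1, 21, 61, 119. Second differences: 4, 22, 40, 58. Third differences: 18, 18, 18.
Level-3 differences are constant, so h has degree 3.
Fitting a degree-3 polynomial gives h(k) = 3k³ + 2k² - 6k.
Then h(7) = 1085.

1085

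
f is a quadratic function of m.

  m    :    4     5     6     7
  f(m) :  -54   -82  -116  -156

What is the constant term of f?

First differences: -28, -34, -40. Second differences: -6, -6.
Level-2 differences are constant, so f has degree 2.
Fitting a degree-2 polynomial gives f(m) = -3m² - m - 2.
The constant term is f(0) = -2.

-2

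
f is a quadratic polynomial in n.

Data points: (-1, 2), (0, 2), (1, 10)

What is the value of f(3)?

50

Write f(n) = an² + bn + c; the 3 given values yield a linear system in the 3 coefficients.
Solving, f(n) = 4n² + 4n + 2.
Then f(3) = 50.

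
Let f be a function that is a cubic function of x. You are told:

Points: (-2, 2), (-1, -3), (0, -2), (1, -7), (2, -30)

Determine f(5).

First differences: -5, 1, -5, -23. Second differences: 6, -6, -18. Third differences: -12, -12.
Level-3 differences are constant, so f has degree 3.
Fitting a degree-3 polynomial gives f(x) = -2x³ - 3x² - 2.
Then f(5) = -327.

-327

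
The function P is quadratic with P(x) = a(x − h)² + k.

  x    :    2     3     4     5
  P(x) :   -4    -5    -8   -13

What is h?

First differences -1, -3, -5; second difference -2 = 2a, so a = -1.
Expanding, the x-coefficient is −2ah = 2h; matching it to the data gives h = 2, and then k = -4.
So P(x) = -1(x − 2)² − 4.
Hence h = 2.

2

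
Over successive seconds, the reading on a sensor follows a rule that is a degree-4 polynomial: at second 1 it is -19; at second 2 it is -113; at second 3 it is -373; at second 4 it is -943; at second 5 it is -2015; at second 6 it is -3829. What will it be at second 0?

5

Write the value at x as s(x).
Write s(x) = ax^4 + bx³ + cx² + dx + e; the 6 given values yield a linear system in the 5 coefficients.
Solving, s(x) = -2x^4 - 4x³ - 9x² - 9x + 5.
Then s(0) = 5.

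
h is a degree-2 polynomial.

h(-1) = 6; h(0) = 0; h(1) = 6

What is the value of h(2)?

Write h(k) = ak² + bk + c; the 3 given values yield a linear system in the 3 coefficients.
Solving, h(k) = 6k².
Then h(2) = 24.

24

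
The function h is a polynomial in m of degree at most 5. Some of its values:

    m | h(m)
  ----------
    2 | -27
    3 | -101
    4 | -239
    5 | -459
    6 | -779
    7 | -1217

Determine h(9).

Write h(m) = am^5 + bm^4 + cm³ + dm² + em + p; the 6 given values yield a linear system in the 6 coefficients.
Solving, the top 2 coefficients vanish, and h(m) = -3m³ - 5m² + 8m + 1.
Then h(9) = -2519.

-2519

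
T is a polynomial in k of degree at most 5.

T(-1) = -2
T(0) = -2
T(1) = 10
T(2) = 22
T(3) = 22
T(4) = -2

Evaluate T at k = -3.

First differences: 0, 12, 12, 0, -24. Second differences: 12, 0, -12, -24. Third differences: -12, -12, -12.
Level-3 differences are constant, so T has degree 3.
Fitting a degree-3 polynomial gives T(k) = -2k³ + 6k² + 8k - 2.
Then T(-3) = 82.

82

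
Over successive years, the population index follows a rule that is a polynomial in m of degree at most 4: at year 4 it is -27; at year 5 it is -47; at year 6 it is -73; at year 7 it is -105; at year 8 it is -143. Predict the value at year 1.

Write the value at m as s(m).
First differences: -20, -26, -32, -38. Second differences: -6, -6, -6.
Level-2 differences are constant, so s has degree 2.
Fitting a degree-2 polynomial gives s(m) = -3m² + 7m - 7.
Then s(1) = -3.

-3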